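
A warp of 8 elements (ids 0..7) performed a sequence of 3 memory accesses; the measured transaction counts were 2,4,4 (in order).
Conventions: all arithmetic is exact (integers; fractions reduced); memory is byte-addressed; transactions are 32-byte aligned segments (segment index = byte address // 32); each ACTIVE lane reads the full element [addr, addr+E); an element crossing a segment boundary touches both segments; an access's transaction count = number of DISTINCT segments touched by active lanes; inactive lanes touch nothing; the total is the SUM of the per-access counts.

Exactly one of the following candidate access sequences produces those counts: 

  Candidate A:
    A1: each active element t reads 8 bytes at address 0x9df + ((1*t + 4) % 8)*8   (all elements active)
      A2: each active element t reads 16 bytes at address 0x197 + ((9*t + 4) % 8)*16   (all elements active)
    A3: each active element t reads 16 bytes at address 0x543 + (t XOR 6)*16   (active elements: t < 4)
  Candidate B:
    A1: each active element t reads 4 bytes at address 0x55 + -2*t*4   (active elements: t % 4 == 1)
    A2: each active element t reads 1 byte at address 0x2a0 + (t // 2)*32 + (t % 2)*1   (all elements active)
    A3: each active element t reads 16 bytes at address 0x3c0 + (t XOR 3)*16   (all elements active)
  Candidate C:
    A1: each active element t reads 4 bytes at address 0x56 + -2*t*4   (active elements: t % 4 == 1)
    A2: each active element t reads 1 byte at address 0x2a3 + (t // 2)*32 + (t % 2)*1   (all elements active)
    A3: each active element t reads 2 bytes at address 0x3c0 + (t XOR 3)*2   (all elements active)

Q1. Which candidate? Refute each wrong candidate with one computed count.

A: A1 gives 3 transactions, not 2
C: A3 gives 1 transaction, not 4
B: all counts match (2,4,4)

Answer: B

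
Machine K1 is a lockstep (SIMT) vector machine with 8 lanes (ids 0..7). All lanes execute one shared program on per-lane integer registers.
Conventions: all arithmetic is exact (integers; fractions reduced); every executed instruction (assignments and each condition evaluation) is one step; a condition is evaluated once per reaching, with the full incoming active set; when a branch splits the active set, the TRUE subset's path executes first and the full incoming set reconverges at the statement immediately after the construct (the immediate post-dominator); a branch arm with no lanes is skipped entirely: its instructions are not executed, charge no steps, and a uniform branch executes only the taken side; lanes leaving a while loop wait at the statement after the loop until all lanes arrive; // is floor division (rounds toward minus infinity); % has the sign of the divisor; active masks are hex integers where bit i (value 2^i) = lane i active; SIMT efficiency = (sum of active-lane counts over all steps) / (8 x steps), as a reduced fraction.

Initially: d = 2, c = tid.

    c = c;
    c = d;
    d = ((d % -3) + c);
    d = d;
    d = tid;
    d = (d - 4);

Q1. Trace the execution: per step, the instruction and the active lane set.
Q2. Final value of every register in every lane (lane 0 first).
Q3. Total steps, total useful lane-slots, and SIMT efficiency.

step 0: c <- c                       0xff
step 1: c <- d                       0xff
step 2: d <- ((d % -3) + c)          0xff
step 3: d <- d                       0xff
step 4: d <- tid                     0xff
step 5: d <- (d - 4)                 0xff

Answer: 6 steps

d: -4,-3,-2,-1,0,1,2,3
c: 2,2,2,2,2,2,2,2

steps = 6; useful = 48; efficiency = 48/48 = 1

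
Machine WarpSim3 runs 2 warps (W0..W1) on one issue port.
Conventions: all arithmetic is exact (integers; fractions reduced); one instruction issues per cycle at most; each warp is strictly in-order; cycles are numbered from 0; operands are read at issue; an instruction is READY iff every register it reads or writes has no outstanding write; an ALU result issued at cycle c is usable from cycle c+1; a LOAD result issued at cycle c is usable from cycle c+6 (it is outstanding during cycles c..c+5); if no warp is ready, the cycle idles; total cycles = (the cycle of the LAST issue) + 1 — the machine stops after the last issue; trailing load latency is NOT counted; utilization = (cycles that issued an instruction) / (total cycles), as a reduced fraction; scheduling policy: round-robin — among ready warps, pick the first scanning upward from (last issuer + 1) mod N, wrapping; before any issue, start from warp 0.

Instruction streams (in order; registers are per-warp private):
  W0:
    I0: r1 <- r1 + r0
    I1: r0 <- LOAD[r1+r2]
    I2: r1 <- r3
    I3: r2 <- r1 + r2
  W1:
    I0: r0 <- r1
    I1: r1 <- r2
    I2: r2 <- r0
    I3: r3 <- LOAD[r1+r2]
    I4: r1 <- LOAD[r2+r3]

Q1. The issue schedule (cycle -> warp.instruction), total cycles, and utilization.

cycle 0: W0.I0
cycle 1: W1.I0
cycle 2: W0.I1
cycle 3: W1.I1
cycle 4: W0.I2
cycle 5: W1.I2
cycle 6: W0.I3
cycle 7: W1.I3
cycle 8: idle
cycle 9: idle
cycle 10: idle
cycle 11: idle
cycle 12: idle
cycle 13: W1.I4

Answer: 14 cycles, utilization 9/14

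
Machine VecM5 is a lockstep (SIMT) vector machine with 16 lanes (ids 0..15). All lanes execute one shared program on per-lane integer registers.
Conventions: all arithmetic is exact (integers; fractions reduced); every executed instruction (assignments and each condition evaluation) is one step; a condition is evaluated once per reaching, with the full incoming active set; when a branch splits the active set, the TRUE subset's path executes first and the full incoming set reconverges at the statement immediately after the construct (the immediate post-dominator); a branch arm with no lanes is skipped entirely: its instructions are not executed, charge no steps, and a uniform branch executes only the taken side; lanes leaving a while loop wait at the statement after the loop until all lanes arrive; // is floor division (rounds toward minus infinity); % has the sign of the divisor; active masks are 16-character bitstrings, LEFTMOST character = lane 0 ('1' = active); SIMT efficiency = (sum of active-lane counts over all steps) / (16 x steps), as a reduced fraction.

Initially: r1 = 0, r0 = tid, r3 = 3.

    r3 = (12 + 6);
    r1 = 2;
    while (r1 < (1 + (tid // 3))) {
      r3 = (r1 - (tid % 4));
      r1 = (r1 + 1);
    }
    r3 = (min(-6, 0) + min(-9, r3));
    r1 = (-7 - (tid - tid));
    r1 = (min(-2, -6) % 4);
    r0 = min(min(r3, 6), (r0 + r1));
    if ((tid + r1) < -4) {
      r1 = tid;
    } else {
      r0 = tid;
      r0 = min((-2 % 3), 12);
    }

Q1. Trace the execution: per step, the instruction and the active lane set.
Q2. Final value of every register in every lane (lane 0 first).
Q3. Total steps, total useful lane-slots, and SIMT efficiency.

step 0: r3 <- (12 + 6)               1111111111111111
step 1: r1 <- 2                      1111111111111111
step 2: eval (r1 < (1 + (tid // 3))) 1111111111111111
step 3: r3 <- (r1 - (tid % 4))       0000001111111111
step 4: r1 <- (r1 + 1)               0000001111111111
step 5: eval (r1 < (1 + (tid // 3))) 0000001111111111
step 6: r3 <- (r1 - (tid % 4))       0000000001111111
step 7: r1 <- (r1 + 1)               0000000001111111
step 8: eval (r1 < (1 + (tid // 3))) 0000000001111111
step 9: r3 <- (r1 - (tid % 4))       0000000000001111
step 10: r1 <- (r1 + 1)               0000000000001111
step 11: eval (r1 < (1 + (tid // 3))) 0000000000001111
step 12: r3 <- (r1 - (tid % 4))       0000000000000001
step 13: r1 <- (r1 + 1)               0000000000000001
step 14: eval (r1 < (1 + (tid // 3))) 0000000000000001
step 15: r3 <- (min(-6, 0) + min(-9, r3)) 1111111111111111
step 16: r1 <- (-7 - (tid - tid))     1111111111111111
step 17: r1 <- (min(-2, -6) % 4)      1111111111111111
step 18: r0 <- min(min(r3, 6), (r0 + r1)) 1111111111111111
step 19: eval ((tid + r1) < -4)       1111111111111111
step 20: r0 <- tid                    1111111111111111
step 21: r0 <- min((-2 % 3), 12)      1111111111111111

Answer: 22 steps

r1: 2,2,2,2,2,2,2,2,2,2,2,2,2,2,2,2
r0: 1,1,1,1,1,1,1,1,1,1,1,1,1,1,1,1
r3: -15,-15,-15,-15,-15,-15,-15,-15,-15,-15,-15,-15,-15,-15,-15,-15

steps = 22; useful = 226; efficiency = 226/352 = 113/176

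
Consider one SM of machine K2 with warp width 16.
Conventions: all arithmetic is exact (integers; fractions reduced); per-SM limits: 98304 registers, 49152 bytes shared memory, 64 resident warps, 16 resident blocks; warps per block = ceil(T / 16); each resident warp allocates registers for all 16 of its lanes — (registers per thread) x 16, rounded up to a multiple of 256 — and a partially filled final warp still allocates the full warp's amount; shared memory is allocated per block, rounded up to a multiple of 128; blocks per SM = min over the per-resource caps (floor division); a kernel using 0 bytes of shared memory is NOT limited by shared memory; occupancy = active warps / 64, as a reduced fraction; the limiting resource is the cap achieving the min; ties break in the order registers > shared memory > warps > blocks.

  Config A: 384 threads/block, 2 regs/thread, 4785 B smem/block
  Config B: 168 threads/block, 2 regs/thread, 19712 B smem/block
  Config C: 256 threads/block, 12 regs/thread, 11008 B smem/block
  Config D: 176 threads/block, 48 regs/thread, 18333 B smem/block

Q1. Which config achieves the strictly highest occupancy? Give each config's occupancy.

occupancies: A 3/4, B 11/32, C 1, D 11/32

Answer: C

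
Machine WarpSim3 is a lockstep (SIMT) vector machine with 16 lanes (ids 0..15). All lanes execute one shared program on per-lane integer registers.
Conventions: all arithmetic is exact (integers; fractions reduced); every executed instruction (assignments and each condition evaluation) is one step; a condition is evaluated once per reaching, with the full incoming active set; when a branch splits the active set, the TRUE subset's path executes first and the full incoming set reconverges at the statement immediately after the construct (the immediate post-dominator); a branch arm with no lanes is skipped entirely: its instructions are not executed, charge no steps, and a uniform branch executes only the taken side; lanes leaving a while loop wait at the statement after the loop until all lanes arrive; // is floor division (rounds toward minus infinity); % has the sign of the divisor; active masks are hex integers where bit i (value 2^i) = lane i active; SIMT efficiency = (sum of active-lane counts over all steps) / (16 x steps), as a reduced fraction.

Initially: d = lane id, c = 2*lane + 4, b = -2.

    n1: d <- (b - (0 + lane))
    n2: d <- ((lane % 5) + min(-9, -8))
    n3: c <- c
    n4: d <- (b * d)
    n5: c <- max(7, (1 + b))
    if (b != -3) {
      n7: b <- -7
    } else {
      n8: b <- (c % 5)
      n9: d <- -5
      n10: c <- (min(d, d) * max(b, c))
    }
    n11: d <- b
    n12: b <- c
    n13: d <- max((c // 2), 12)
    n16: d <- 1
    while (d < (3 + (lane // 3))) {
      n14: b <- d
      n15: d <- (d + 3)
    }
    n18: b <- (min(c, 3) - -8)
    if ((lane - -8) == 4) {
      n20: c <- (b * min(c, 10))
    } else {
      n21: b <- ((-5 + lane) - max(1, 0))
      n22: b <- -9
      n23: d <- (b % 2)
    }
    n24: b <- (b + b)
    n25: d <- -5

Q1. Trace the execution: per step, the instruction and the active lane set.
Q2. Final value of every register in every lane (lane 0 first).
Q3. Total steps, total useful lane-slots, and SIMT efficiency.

step 0: d <- (b - (0 + lane))        0xffff
step 1: d <- ((lane % 5) + min(-9, -8)) 0xffff
step 2: c <- c                       0xffff
step 3: d <- (b * d)                 0xffff
step 4: c <- max(7, (1 + b))         0xffff
step 5: eval (b != -3)               0xffff
step 6: b <- -7                      0xffff
step 7: d <- b                       0xffff
step 8: b <- c                       0xffff
step 9: d <- max((c // 2), 12)       0xffff
step 10: d <- 1                       0xffff
step 11: eval (d < (3 + (lane // 3))) 0xffff
step 12: b <- d                       0xffff
step 13: d <- (d + 3)                 0xffff
step 14: eval (d < (3 + (lane // 3))) 0xffff
step 15: b <- d                       0xffc0
step 16: d <- (d + 3)                 0xffc0
step 17: eval (d < (3 + (lane // 3))) 0xffc0
step 18: b <- d                       0x8000
step 19: d <- (d + 3)                 0x8000
step 20: eval (d < (3 + (lane // 3))) 0x8000
step 21: b <- (min(c, 3) - -8)        0xffff
step 22: eval ((lane - -8) == 4)      0xffff
step 23: b <- ((-5 + lane) - max(1, 0)) 0xffff
step 24: b <- -9                      0xffff
step 25: d <- (b % 2)                 0xffff
step 26: b <- (b + b)                 0xffff
step 27: d <- -5                      0xffff

Answer: 28 steps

d: -5,-5,-5,-5,-5,-5,-5,-5,-5,-5,-5,-5,-5,-5,-5,-5
c: 7,7,7,7,7,7,7,7,7,7,7,7,7,7,7,7
b: -18,-18,-18,-18,-18,-18,-18,-18,-18,-18,-18,-18,-18,-18,-18,-18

steps = 28; useful = 385; efficiency = 385/448 = 55/64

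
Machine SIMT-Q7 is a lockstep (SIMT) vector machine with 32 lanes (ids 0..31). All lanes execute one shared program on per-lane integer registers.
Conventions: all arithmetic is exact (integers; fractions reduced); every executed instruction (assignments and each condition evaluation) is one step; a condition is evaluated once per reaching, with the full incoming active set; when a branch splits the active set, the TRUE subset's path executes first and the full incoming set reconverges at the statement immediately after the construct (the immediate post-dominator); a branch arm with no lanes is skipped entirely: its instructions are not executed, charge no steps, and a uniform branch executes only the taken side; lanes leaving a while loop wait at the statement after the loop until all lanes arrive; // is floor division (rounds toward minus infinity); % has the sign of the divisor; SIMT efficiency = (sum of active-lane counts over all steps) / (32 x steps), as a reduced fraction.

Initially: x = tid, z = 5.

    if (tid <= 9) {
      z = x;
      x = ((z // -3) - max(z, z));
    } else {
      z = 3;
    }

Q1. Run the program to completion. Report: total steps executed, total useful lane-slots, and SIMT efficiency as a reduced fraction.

Answer: 4 steps, 74 useful, 37/64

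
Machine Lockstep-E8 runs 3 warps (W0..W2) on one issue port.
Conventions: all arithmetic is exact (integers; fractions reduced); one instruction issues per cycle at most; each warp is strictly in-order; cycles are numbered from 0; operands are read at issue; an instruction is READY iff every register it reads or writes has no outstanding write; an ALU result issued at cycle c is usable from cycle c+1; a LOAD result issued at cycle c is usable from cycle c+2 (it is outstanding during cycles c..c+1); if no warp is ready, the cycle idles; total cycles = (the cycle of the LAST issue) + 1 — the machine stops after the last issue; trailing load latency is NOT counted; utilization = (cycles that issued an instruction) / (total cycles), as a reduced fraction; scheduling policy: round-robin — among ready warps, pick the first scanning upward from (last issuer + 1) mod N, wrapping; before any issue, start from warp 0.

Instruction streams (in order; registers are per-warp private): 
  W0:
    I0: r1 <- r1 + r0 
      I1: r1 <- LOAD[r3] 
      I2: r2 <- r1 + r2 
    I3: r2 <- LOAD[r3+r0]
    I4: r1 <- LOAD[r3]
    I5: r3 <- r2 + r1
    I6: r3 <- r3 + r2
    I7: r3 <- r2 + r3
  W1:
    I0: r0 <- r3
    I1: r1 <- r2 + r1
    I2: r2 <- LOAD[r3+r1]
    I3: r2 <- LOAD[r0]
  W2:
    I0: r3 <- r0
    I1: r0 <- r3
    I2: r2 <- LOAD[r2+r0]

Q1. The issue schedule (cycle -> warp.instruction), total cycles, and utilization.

cycle 0: W0.I0
cycle 1: W1.I0
cycle 2: W2.I0
cycle 3: W0.I1
cycle 4: W1.I1
cycle 5: W2.I1
cycle 6: W0.I2
cycle 7: W1.I2
cycle 8: W2.I2
cycle 9: W0.I3
cycle 10: W1.I3
cycle 11: W0.I4
cycle 12: idle
cycle 13: W0.I5
cycle 14: W0.I6
cycle 15: W0.I7

Answer: 16 cycles, utilization 15/16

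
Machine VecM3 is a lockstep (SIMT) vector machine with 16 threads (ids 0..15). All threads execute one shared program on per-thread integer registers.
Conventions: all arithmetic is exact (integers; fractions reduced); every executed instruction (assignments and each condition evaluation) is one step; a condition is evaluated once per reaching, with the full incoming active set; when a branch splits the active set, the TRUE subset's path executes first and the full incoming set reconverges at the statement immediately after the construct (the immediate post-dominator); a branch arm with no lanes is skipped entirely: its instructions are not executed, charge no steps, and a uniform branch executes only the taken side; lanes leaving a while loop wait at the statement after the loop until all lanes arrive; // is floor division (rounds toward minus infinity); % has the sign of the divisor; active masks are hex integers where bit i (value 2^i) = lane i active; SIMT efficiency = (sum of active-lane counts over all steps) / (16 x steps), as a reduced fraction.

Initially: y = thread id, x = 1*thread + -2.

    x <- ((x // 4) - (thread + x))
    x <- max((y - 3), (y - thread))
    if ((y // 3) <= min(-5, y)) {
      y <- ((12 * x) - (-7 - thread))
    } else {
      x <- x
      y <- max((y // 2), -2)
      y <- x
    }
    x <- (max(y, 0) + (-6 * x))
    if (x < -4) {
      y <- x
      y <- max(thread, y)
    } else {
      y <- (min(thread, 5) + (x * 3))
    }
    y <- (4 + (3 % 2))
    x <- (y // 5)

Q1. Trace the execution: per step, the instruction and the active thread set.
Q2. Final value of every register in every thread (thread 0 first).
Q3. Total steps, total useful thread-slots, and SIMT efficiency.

step 0: x <- ((x // 4) - (thread + x)) 0xffff
step 1: x <- max((y - 3), (y - thread)) 0xffff
step 2: eval ((y // 3) <= min(-5, y)) 0xffff
step 3: x <- x                       0xffff
step 4: y <- max((y // 2), -2)       0xffff
step 5: y <- x                       0xffff
step 6: x <- (max(y, 0) + (-6 * x))  0xffff
step 7: eval (x < -4)                0xffff
step 8: y <- x                       0xfff0
step 9: y <- max(thread, y)          0xfff0
step 10: y <- (min(thread, 5) + (x * 3)) 0x000f
step 11: y <- (4 + (3 % 2))           0xffff
step 12: x <- (y // 5)                0xffff

Answer: 13 steps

y: 5,5,5,5,5,5,5,5,5,5,5,5,5,5,5,5
x: 1,1,1,1,1,1,1,1,1,1,1,1,1,1,1,1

steps = 13; useful = 188; efficiency = 188/208 = 47/52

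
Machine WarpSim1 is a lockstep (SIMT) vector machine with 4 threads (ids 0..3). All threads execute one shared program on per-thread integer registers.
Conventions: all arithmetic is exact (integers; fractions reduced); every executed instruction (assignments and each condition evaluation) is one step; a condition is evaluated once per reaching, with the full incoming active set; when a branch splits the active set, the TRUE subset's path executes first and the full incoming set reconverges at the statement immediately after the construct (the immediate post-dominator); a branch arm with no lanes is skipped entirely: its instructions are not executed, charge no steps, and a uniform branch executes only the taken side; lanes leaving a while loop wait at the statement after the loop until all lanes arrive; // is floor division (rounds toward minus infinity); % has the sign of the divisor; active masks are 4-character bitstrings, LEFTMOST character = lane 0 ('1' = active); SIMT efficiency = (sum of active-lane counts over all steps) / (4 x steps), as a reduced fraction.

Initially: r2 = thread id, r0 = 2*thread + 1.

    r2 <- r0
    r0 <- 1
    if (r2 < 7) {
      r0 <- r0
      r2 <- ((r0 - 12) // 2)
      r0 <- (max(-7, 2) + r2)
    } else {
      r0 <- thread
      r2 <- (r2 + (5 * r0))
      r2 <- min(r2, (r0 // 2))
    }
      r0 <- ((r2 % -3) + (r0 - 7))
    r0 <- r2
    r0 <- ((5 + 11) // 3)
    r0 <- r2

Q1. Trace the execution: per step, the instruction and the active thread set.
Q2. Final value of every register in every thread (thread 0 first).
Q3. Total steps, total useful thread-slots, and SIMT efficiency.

step 0: r2 <- r0                     1111
step 1: r0 <- 1                      1111
step 2: eval (r2 < 7)                1111
step 3: r0 <- r0                     1110
step 4: r2 <- ((r0 - 12) // 2)       1110
step 5: r0 <- (max(-7, 2) + r2)      1110
step 6: r0 <- thread                 0001
step 7: r2 <- (r2 + (5 * r0))        0001
step 8: r2 <- min(r2, (r0 // 2))     0001
step 9: r0 <- ((r2 % -3) + (r0 - 7)) 1111
step 10: r0 <- r2                     1111
step 11: r0 <- ((5 + 11) // 3)        1111
step 12: r0 <- r2                     1111

Answer: 13 steps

r2: -6,-6,-6,1
r0: -6,-6,-6,1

steps = 13; useful = 40; efficiency = 40/52 = 10/13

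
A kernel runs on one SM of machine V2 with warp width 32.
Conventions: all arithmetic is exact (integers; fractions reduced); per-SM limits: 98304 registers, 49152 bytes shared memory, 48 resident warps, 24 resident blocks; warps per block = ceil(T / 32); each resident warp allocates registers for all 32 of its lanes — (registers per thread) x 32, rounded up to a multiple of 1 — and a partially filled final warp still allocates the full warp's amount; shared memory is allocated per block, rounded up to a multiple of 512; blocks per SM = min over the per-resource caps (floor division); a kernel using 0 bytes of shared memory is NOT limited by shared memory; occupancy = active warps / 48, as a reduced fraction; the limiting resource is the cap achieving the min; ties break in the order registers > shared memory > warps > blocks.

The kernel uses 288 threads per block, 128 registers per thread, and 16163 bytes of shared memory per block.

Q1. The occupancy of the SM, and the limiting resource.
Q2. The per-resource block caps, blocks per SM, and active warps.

Answer: occupancy 3/8, limited by registers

registers: 2 blocks
shared memory: 3 blocks
warps: 5 blocks
blocks: 24 blocks

Answer: 2 blocks, 18 active warps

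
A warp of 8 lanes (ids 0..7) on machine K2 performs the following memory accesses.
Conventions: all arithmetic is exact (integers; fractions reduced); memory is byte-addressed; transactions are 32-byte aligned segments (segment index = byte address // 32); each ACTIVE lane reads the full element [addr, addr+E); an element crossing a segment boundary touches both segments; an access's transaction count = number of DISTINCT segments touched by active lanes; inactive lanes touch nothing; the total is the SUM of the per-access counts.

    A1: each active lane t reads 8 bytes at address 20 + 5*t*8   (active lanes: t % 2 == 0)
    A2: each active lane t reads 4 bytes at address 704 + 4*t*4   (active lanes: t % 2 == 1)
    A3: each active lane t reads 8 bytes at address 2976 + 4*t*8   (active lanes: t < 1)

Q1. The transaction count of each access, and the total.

A1: 4 transactions
A2: 4 transactions
A3: 1 transaction

Answer: 4,4,1; total 9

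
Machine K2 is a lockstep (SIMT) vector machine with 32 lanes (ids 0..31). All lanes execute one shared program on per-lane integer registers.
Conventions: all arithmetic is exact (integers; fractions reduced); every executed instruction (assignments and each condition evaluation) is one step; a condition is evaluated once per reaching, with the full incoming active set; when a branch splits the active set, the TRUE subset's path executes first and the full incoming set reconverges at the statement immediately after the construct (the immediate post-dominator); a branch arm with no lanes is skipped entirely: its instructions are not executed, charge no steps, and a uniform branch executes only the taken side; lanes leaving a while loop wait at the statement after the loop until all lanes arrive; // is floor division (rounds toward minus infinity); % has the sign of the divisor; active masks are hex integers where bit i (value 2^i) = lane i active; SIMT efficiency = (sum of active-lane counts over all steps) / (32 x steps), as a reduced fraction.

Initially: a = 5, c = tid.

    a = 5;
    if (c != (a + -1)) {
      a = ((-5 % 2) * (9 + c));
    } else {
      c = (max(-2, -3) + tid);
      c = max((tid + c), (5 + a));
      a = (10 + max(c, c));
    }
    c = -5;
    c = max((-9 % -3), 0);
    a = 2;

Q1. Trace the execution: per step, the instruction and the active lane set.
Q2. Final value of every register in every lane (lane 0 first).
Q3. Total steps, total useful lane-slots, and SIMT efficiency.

step 0: a <- 5                       0xffffffff
step 1: eval (c != (a + -1))         0xffffffff
step 2: a <- ((-5 % 2) * (9 + c))    0xffffffef
step 3: c <- (max(-2, -3) + tid)     0x00000010
step 4: c <- max((tid + c), (5 + a)) 0x00000010
step 5: a <- (10 + max(c, c))        0x00000010
step 6: c <- -5                      0xffffffff
step 7: c <- max((-9 % -3), 0)       0xffffffff
step 8: a <- 2                       0xffffffff

Answer: 9 steps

a: 2,2,2,2,2,2,2,2,2,2,2,2,2,2,2,2,2,2,2,2,2,2,2,2,2,2,2,2,2,2,2,2
c: 0,0,0,0,0,0,0,0,0,0,0,0,0,0,0,0,0,0,0,0,0,0,0,0,0,0,0,0,0,0,0,0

steps = 9; useful = 194; efficiency = 194/288 = 97/144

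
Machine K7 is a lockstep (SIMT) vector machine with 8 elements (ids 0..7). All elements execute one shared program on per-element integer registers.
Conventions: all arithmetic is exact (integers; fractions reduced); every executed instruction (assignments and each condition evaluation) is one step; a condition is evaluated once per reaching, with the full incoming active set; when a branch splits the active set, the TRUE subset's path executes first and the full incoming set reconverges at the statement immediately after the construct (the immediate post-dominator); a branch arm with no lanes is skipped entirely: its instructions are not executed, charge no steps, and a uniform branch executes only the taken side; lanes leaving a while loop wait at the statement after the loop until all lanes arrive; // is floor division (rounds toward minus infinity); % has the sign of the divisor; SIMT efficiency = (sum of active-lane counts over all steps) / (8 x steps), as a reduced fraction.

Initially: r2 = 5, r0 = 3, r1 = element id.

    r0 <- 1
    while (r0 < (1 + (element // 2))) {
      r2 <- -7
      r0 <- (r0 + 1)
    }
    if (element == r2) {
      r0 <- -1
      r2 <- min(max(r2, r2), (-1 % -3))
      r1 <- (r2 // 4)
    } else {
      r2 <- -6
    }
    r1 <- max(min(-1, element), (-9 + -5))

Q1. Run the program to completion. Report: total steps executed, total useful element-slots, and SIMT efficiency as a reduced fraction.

Answer: 14 steps, 76 useful, 19/28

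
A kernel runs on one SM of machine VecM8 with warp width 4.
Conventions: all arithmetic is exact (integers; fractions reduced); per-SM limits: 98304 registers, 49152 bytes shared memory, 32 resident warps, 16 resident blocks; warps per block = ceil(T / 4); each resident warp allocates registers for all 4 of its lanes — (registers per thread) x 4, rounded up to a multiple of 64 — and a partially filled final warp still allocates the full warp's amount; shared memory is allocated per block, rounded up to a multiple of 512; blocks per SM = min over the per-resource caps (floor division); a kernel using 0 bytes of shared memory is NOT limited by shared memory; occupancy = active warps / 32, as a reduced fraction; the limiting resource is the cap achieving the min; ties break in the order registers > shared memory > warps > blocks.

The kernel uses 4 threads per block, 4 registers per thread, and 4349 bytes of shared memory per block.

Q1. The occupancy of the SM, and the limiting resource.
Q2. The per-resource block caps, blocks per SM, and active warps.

Answer: occupancy 5/16, limited by shared memory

registers: 1536 blocks
shared memory: 10 blocks
warps: 32 blocks
blocks: 16 blocks

Answer: 10 blocks, 10 active warps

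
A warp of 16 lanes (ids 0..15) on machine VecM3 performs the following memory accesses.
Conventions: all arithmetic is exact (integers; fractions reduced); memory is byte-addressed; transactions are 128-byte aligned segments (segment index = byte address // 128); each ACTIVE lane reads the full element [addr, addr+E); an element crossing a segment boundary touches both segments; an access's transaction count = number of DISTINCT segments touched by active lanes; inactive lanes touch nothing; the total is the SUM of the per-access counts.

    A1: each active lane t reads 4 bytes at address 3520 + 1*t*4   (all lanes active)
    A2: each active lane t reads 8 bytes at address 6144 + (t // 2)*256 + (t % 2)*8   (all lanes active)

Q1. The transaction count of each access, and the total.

A1: 1 transaction
A2: 8 transactions

Answer: 1,8; total 9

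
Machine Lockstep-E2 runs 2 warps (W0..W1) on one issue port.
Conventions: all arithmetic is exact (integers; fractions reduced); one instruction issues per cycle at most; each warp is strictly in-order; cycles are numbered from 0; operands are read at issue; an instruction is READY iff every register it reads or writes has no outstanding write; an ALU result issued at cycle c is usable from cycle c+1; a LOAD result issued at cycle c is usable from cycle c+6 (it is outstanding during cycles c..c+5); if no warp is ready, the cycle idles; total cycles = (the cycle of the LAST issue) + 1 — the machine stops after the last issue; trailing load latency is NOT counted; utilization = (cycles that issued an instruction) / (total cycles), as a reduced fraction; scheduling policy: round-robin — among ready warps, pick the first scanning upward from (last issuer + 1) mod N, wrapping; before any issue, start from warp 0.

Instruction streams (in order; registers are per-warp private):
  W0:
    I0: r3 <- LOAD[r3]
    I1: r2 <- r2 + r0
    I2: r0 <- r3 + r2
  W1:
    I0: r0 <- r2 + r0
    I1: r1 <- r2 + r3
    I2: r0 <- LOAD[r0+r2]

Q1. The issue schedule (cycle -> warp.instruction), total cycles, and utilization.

cycle 0: W0.I0
cycle 1: W1.I0
cycle 2: W0.I1
cycle 3: W1.I1
cycle 4: W1.I2
cycle 5: idle
cycle 6: W0.I2

Answer: 7 cycles, utilization 6/7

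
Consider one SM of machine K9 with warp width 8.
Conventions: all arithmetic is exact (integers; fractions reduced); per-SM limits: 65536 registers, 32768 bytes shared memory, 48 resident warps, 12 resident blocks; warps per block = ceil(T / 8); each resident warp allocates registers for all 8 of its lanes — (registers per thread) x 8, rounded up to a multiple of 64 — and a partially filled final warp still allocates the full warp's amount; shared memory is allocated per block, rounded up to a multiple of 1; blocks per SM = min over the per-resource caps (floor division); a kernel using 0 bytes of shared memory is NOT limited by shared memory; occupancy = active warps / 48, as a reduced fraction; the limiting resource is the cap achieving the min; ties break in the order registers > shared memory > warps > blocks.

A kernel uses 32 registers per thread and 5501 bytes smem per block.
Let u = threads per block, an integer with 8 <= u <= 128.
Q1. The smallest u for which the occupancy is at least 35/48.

Answer: u = 49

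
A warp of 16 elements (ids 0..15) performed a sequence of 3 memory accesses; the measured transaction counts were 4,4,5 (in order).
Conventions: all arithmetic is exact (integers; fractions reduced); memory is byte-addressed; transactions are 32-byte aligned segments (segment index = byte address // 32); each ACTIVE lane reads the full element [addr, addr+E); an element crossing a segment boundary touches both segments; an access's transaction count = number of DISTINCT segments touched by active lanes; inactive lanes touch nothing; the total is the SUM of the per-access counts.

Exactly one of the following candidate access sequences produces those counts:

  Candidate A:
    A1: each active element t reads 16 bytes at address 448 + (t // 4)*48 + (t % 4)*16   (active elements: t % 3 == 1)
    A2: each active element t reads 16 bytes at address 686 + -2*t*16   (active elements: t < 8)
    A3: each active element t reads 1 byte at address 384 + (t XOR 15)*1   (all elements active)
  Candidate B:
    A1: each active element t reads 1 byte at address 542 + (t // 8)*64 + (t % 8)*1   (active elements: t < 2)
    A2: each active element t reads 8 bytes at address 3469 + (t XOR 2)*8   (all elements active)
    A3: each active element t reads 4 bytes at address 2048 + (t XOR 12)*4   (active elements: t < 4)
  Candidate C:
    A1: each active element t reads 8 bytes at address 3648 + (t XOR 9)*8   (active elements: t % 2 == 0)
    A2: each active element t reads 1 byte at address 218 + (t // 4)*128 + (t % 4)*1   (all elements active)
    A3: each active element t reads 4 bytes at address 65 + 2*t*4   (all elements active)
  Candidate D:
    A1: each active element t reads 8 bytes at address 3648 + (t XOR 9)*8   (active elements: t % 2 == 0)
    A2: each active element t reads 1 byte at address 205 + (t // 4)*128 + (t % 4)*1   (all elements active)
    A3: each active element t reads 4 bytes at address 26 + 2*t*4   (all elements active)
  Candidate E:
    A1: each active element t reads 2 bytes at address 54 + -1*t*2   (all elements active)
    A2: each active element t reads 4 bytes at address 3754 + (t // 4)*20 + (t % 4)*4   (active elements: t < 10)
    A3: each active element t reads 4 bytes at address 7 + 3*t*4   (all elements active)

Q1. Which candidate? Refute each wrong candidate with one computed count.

A: A1 gives 5 transactions, not 4
B: A1 gives 1 transaction, not 4
C: A3 gives 4 transactions, not 5
E: A1 gives 2 transactions, not 4
D: all counts match (4,4,5)

Answer: D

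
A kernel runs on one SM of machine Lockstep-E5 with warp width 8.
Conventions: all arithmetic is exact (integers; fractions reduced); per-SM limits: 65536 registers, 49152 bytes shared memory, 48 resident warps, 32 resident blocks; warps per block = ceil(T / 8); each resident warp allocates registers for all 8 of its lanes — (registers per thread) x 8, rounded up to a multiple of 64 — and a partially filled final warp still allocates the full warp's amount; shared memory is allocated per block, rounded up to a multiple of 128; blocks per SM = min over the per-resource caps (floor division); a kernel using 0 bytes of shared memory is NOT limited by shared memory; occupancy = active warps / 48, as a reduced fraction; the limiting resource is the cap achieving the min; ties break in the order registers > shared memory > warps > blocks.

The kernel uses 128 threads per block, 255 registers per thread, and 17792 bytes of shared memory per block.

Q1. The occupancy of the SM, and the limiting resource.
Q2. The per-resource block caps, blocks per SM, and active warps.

Answer: occupancy 2/3, limited by registers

registers: 2 blocks
shared memory: 2 blocks
warps: 3 blocks
blocks: 32 blocks

Answer: 2 blocks, 32 active warps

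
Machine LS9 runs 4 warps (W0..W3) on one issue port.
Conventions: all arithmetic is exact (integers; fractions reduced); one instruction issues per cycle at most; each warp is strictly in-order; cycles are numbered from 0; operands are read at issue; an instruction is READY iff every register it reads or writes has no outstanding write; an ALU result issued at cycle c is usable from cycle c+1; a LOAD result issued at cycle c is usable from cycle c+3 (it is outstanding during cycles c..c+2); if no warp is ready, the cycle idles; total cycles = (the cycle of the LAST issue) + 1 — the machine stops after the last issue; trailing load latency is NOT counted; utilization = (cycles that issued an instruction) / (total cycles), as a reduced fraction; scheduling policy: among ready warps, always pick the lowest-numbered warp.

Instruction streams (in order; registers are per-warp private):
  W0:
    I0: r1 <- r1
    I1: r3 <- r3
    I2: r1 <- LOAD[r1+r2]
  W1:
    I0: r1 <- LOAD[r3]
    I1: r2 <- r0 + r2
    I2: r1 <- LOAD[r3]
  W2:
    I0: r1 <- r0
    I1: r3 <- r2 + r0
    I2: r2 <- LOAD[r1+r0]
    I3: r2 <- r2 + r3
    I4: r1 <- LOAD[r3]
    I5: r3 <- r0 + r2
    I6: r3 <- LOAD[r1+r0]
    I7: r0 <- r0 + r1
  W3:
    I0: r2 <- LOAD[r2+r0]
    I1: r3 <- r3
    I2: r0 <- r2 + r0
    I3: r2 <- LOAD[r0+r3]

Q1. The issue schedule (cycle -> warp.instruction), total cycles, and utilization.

cycle 0: W0.I0
cycle 1: W0.I1
cycle 2: W0.I2
cycle 3: W1.I0
cycle 4: W1.I1
cycle 5: W2.I0
cycle 6: W1.I2
cycle 7: W2.I1
cycle 8: W2.I2
cycle 9: W3.I0
cycle 10: W3.I1
cycle 11: W2.I3
cycle 12: W2.I4
cycle 13: W2.I5
cycle 14: W3.I2
cycle 15: W2.I6
cycle 16: W2.I7
cycle 17: W3.I3

Answer: 18 cycles, utilization 1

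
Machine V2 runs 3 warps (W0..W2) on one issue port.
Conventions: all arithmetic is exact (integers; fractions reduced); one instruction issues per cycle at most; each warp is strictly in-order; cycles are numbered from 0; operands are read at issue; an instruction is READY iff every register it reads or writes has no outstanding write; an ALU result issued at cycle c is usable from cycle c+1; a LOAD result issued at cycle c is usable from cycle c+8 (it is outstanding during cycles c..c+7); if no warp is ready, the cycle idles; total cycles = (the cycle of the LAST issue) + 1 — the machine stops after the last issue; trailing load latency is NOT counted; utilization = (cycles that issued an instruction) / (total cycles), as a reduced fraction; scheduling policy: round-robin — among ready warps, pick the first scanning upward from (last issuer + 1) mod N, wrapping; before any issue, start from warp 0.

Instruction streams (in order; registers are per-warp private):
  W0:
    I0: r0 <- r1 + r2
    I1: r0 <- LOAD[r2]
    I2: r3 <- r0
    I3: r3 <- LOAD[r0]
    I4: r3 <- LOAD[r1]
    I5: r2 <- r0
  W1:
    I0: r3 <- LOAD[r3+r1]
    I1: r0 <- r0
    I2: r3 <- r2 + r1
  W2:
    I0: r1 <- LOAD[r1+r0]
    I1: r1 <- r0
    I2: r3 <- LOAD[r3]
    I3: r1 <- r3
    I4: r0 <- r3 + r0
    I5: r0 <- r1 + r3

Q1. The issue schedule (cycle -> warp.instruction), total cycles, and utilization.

cycle 0: W0.I0
cycle 1: W1.I0
cycle 2: W2.I0
cycle 3: W0.I1
cycle 4: W1.I1
cycle 5: idle
cycle 6: idle
cycle 7: idle
cycle 8: idle
cycle 9: W1.I2
cycle 10: W2.I1
cycle 11: W0.I2
cycle 12: W2.I2
cycle 13: W0.I3
cycle 14: idle
cycle 15: idle
cycle 16: idle
cycle 17: idle
cycle 18: idle
cycle 19: idle
cycle 20: W2.I3
cycle 21: W0.I4
cycle 22: W2.I4
cycle 23: W0.I5
cycle 24: W2.I5

Answer: 25 cycles, utilization 3/5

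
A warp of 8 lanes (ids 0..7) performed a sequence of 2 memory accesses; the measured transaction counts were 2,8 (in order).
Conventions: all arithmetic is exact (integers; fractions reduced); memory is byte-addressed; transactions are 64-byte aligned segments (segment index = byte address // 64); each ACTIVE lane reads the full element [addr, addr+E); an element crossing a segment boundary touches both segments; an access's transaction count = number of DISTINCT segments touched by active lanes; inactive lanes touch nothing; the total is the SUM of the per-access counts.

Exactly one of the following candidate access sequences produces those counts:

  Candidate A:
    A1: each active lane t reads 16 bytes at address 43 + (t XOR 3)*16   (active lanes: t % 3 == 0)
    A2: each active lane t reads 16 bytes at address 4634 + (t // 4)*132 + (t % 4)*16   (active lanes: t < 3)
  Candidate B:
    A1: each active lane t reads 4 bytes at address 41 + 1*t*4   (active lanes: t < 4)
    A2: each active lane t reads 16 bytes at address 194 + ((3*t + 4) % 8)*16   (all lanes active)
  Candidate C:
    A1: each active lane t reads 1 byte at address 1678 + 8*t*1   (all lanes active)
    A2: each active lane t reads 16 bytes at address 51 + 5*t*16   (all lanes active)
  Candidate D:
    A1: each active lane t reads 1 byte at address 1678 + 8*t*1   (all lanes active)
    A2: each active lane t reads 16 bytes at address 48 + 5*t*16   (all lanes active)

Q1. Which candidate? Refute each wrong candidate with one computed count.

A: A1 gives 3 transactions, not 2
B: A1 gives 1 transaction, not 2
C: A2 gives 10 transactions, not 8
D: all counts match (2,8)

Answer: D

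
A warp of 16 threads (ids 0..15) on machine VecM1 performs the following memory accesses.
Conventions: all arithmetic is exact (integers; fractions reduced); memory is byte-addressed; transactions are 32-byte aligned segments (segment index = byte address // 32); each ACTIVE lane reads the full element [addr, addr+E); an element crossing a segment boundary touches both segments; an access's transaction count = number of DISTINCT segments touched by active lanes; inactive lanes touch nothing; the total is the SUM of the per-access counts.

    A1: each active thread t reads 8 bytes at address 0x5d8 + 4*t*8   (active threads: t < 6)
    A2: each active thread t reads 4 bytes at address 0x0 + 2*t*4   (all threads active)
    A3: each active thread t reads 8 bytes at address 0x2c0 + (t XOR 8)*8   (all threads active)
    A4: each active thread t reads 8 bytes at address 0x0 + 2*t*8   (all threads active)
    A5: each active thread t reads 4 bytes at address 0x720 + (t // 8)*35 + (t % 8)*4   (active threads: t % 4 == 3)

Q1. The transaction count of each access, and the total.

A1: 6 transactions
A2: 4 transactions
A3: 4 transactions
A4: 8 transactions
A5: 3 transactions

Answer: 6,4,4,8,3; total 25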